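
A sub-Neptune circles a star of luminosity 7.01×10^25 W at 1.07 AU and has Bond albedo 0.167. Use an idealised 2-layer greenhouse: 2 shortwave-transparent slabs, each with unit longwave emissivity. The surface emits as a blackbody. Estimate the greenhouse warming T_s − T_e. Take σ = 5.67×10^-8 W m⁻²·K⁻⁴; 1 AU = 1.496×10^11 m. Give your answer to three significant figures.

Orbital distance: d = 1.07 AU = 1.601×10^11 m.
Spreading L over a sphere of radius d: S = 7.01×10^25/(4π·1.60×10^11²) = 217.7 W m⁻².
The effective emission temperature is T_e = [S(1−α)/(4σ)]^¼ = 168.2 K.
T_s = (N+1)^(1/4)·T_e = 221.3 K.
So the greenhouse effect raises the surface by 221.3 − 168.2 = 53.15 K.

53.2 kelvin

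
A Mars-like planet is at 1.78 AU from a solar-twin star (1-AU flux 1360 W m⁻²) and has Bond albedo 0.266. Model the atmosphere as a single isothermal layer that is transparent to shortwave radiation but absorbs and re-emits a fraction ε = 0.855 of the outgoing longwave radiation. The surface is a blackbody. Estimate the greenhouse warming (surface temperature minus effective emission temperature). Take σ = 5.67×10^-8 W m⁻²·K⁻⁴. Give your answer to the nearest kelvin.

By the inverse-square law, S = 1360/1.78² = 429.2 W m⁻².
The planet radiates to space at T_e = [S(1−α)/(4σ)]^(1/4) = 193.1 K.
The surface balance (absorbed SW + ε·downward IR = σT_s⁴) with T_a⁴ = T_s⁴/2 reduces to T_s = T_e·[2/(2−ε)]^¼ = 221.9 K.
Greenhouse warming: T_s − T_e = 28.89 K.

29 kelvin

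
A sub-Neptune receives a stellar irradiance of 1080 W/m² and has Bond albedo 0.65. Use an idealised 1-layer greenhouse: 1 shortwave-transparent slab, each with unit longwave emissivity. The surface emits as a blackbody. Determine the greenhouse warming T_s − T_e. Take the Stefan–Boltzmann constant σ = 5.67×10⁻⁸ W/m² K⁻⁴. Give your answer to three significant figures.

OLR = S(1−α)/4 = 94.50 W/m²; the top layer radiates at T_e = 202.1 K.
T_s = (N+1)^(1/4)·T_e = 240.3 K.
Warming: T_s − T_e = 38.23 K.

38.2 kelvin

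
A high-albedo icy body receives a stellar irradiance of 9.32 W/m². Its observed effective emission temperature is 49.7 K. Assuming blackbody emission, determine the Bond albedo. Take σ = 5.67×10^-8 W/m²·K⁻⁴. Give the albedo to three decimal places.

Rearranging the radiative balance, α = 1 − 4σT⁴/S.
σT⁴ = 0.3459 W/m², so 4σT⁴ = 1.384 W/m².
1−α = 1.384/9.320 = 0.1485, so α = 0.8515.

0.852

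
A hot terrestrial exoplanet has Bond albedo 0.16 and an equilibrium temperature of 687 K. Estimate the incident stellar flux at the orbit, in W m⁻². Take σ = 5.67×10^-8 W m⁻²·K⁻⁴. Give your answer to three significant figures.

60100 W m⁻²

Invert the energy balance for S: S = 4σT⁴/(1−α).
The emitted flux is σT⁴ = 12630 W m⁻².
S = 4·12630/0.84 = 60140 W m⁻².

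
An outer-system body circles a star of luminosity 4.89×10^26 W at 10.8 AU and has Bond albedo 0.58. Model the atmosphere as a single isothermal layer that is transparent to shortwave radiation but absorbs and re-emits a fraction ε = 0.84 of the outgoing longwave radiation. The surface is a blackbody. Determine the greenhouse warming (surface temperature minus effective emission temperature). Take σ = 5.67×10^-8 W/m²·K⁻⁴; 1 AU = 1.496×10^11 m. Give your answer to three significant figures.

d = 10.8 × 1.496×10^11 m = 1.616×10^12 m.
Flux at the orbit: S = L/(4πd²) = 4.89×10^26/(4π·(1.62×10^12)²) = 14.91 W/m².
The planet radiates to space at T_e = [S(1−α)/(4σ)]^(1/4) = 72.49 K.
Surface balance with a leaky layer gives σT_s⁴ = σT_e⁴·2/(2−ε), so T_s = T_e·[2/(2−0.84)]^(1/4) = 83.06 K.
T_s − T_e = 83.06 − 72.49 = 10.57 K.

10.6 kelvin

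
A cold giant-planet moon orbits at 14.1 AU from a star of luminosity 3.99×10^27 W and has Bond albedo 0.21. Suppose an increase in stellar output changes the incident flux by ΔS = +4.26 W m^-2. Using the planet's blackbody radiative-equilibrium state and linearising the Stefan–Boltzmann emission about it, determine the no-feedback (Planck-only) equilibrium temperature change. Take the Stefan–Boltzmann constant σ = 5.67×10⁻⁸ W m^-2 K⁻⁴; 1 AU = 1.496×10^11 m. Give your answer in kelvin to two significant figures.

1.9 K

d = 14.1 × 1.496×10^11 m = 2.109×10^12 m.
S = L/(4πd²) = 71.36 W m^-2.
Reference equilibrium: T_e = [S(1−α)/(4σ)]^(1/4) = 125.6 K.
Only a fraction (1−α) is absorbed and it's spread over 4πR², so ΔF = (1−α)ΔS/4 = 0.8414 W m^-2.
The Planck feedback parameter is 4σT_e³ = 0.4490 W m^-2/K.
Hence the no-feedback warming is ΔF/(4σT_e³) = 1.87 K.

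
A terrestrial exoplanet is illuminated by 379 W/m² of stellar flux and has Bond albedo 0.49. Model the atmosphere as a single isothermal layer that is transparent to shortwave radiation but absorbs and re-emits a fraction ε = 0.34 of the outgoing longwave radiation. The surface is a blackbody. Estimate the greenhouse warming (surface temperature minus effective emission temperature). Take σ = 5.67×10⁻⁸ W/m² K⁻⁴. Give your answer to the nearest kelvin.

The planet radiates to space at T_e = [S(1−α)/(4σ)]^(1/4) = 170.9 K.
For a single slab of emissivity ε, T_s⁴ = 2T_e⁴/(2−ε); thus T_s = 170.9·(1.205)^(1/4) = 179.0 K.
The atmosphere warms the surface by 8.147 K.

8 K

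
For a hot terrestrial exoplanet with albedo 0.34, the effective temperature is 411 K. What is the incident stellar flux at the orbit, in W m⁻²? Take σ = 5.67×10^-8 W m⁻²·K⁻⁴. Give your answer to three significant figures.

Invert the energy balance for S: S = 4σT⁴/(1−α).
The emitted flux is σT⁴ = 1618 W m⁻².
S = 4·1618/0.66 = 9805 W m⁻².

9810 W m⁻²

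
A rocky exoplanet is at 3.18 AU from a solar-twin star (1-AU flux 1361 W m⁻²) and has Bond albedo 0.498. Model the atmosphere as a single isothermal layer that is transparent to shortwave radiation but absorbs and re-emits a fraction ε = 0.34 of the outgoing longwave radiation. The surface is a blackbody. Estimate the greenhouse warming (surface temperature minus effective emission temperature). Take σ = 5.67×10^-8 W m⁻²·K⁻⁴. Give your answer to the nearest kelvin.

By the inverse-square law, S = 1361/3.18² = 134.6 W m⁻².
The planet radiates to space at T_e = [S(1−α)/(4σ)]^(1/4) = 131.4 K.
For a single slab of emissivity ε, T_s⁴ = 2T_e⁴/(2−ε); thus T_s = 131.4·(1.205)^(1/4) = 137.6 K.
The atmosphere warms the surface by 6.265 K.

6 K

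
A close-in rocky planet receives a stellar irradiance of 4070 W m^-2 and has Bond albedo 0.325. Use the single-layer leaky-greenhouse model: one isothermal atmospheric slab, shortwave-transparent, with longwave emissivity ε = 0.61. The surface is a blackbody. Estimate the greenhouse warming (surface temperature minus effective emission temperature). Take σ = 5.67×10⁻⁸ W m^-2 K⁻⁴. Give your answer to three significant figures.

Effective emission temperature (TOA balance): σT_e⁴ = S(1−α)/4 = 686.8 W m^-2 → T_e = 331.8 K.
For a single slab of emissivity ε, T_s⁴ = 2T_e⁴/(2−ε); thus T_s = 331.8·(1.439)^(1/4) = 363.3 K.
Greenhouse warming: T_s − T_e = 31.59 K.

31.6 K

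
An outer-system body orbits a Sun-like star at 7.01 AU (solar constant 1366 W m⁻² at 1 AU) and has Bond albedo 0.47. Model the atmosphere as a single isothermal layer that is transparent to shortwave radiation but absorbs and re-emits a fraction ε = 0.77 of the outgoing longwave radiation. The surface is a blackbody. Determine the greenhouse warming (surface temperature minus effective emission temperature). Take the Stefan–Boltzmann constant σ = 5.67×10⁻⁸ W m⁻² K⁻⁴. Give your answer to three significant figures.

Flux at the orbit: S = 1366/(7.01)² = 27.80 W m⁻².
The planet radiates to space at T_e = [S(1−α)/(4σ)]^(1/4) = 89.78 K.
The surface balance (absorbed SW + ε·downward IR = σT_s⁴) with T_a⁴ = T_s⁴/2 reduces to T_s = T_e·[2/(2−ε)]^¼ = 101.4 K.
The atmosphere warms the surface by 11.60 K.

11.6 K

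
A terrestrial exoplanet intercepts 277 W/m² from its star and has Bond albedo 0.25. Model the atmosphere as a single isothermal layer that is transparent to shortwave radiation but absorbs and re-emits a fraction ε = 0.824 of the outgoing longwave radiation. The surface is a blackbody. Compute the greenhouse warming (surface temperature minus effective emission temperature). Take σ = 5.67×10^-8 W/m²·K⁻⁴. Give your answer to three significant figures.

24.7 kelvin

Effective emission temperature (TOA balance): σT_e⁴ = S(1−α)/4 = 51.94 W/m² → T_e = 174.0 K.
The surface balance (absorbed SW + ε·downward IR = σT_s⁴) with T_a⁴ = T_s⁴/2 reduces to T_s = T_e·[2/(2−ε)]^¼ = 198.7 K.
The atmosphere warms the surface by 24.70 K.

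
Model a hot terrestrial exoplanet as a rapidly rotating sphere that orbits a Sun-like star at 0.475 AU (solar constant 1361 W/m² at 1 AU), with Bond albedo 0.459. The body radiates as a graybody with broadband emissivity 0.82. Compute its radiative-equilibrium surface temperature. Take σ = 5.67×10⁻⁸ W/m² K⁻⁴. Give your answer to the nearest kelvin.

Irradiance scales as 1/d², so S = 1361 W/m² × (1/0.475)² = 6032 W/m².
Absorbed flux (global mean): S(1−α)/4 = 6032·0.541/4 = 815.8 W/m².
Radiative balance εσT⁴ = 815.8 gives T = [815.8/(0.82·σ)]^(1/4) = 364.0 K.

364 K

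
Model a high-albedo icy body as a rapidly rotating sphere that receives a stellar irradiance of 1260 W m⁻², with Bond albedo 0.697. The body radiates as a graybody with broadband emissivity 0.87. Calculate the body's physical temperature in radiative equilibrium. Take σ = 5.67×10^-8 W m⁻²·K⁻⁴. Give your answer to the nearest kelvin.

Averaging over the sphere, the absorbed flux is S(1−α)/4 = 95.45 W m⁻².
Radiative balance εσT⁴ = 95.45 gives T = [95.45/(0.87·σ)]^(1/4) = 209.7 K.

210 K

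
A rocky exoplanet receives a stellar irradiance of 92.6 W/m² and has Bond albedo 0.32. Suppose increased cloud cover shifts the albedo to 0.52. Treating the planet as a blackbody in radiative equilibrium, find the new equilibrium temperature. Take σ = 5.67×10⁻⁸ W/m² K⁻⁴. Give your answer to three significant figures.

With the new albedo, S(1−α₂)/4 = 11.11 W/m², so T₂ = 118.3 K.

118 K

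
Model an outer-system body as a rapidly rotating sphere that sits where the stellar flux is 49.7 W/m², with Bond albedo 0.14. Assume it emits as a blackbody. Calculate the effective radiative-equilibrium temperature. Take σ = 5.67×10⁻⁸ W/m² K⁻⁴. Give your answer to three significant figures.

Averaging over the sphere, the absorbed flux is S(1−α)/4 = 10.69 W/m².
In equilibrium σT⁴ equals this, so T = 117.2 K.

117 kelvin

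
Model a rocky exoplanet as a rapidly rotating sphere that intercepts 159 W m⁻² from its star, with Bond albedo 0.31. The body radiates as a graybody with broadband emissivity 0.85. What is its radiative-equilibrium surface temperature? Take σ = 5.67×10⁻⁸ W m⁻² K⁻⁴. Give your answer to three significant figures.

154 K

The planet absorbs (1−α)S over its disc πR² and re-emits over 4πR², so the mean absorbed flux is (1−0.31)·159.0/4 = 27.43 W m⁻².
Equating to εσT⁴ with ε = 0.85: T = (27.43/0.85σ)^(1/4) = 154.5 K.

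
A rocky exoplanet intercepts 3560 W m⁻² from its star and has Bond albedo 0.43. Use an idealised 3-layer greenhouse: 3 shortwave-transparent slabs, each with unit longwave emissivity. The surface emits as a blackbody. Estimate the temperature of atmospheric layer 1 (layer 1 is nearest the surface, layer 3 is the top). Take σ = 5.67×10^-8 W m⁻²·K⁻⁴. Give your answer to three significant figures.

The effective emission temperature is T_e = [S(1−α)/(4σ)]^¼ = 307.6 K.
The net upward flux σT_e⁴ is constant between every pair of levels, so T_k⁴ = (N+1−k)T_e⁴.
With k = 1: T_1 = (3+1−1)^¼·307.6 K = 404.8 K.

405 kelvin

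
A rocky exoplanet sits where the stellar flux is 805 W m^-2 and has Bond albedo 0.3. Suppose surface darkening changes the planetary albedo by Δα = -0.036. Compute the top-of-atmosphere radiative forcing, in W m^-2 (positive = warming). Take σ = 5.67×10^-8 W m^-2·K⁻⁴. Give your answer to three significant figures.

TOA radiative forcing: ΔF = −S·Δα/4 = −805.0·(-0.036)/4 = 7.245 W m^-2.

7.24 W m^-2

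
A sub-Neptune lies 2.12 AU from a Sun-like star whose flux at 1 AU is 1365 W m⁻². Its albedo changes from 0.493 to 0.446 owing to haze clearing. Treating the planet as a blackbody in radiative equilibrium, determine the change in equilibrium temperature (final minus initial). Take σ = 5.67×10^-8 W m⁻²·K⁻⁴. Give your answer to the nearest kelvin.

By the inverse-square law, S = 1365/2.12² = 303.7 W m⁻².
With α = 0.493, T₁ = 161.4 K.
With α = 0.446, T₂ = 165.0 K.
ΔT = T₂ − T₁ = 3.618 K.

4 kelvin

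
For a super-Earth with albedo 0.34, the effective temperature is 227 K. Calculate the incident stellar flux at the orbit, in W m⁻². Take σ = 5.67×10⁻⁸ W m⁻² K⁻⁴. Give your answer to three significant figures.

912 W m⁻²

From S(1−α)/4 = σT⁴: S = 4σT⁴/(1−α).
σT⁴ = 5.67×10⁻⁸·(227)⁴ = 150.6 W m⁻².
S = 4·150.6/0.66 = 912.4 W m⁻².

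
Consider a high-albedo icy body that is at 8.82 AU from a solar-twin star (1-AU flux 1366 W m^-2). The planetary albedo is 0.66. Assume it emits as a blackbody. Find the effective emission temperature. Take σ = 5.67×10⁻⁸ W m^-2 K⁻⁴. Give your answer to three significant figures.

Irradiance scales as 1/d², so S = 1366 W m^-2 × (1/8.82)² = 17.56 W m^-2.
The planet absorbs (1−α)S over its disc πR² and re-emits over 4πR², so the mean absorbed flux is (1−0.66)·17.56/4 = 1.493 W m^-2.
Set σT⁴ = 1.493 → T = (1.493/σ)^(1/4) = 71.63 K.

71.6 K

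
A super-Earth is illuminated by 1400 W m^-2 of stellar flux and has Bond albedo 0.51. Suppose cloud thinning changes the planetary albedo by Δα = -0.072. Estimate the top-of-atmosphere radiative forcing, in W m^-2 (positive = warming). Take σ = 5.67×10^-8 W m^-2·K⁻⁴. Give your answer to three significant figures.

TOA radiative forcing: ΔF = −S·Δα/4 = −1400·(-0.072)/4 = 25.20 W m^-2.

25.2 W m^-2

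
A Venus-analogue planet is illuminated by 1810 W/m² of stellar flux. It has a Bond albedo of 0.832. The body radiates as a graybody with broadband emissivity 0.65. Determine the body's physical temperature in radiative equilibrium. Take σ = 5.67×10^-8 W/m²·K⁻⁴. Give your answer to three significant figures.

Averaging over the sphere, the absorbed flux is S(1−α)/4 = 76.02 W/m².
Radiative balance εσT⁴ = 76.02 gives T = [76.02/(0.65·σ)]^(1/4) = 213.1 K.

213 K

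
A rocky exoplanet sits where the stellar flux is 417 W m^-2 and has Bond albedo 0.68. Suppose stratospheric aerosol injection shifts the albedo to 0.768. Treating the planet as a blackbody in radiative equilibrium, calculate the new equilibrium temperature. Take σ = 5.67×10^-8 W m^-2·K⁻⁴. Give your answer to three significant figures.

144 K

T₂ = [S(1−α₂)/(4σ)]^(1/4) = [417.0·0.232/(4σ)]^(1/4) = 143.7 K.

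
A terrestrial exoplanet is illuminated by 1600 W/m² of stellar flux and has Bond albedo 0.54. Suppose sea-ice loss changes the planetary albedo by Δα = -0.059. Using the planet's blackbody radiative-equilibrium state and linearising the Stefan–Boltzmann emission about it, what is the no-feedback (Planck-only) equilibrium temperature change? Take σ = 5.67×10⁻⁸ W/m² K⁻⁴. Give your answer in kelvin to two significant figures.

7.7 kelvin

Unperturbed T_e = [1600·(1−0.54)/(4σ)]^¼ = 238.7 K.
ΔF = −(S/4)Δα = −(1600/4)×(-0.059) = 23.60 W/m².
Linearising σT⁴ gives d(σT⁴)/dT = 4σT_e³ = 3.084 W/m² per K.
Hence the no-feedback warming is ΔF/(4σT_e³) = 7.65 K.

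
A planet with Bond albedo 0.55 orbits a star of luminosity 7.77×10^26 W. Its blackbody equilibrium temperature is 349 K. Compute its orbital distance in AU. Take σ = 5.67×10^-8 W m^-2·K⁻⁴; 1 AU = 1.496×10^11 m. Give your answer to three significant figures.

0.608 AU

Energy balance gives S = 4σT⁴/(1−α) = 7477 W m^-2.
From L = 4πd²S, d = √(7.77×10^26/(4π·7477)) = 9.094×10^10 m = 0.6079 AU.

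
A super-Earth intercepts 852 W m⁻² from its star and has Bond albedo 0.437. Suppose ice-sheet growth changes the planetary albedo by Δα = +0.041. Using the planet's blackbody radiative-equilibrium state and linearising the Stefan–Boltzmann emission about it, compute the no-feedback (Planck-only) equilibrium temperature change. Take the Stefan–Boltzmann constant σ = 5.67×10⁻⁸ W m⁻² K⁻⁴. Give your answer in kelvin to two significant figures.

-3.9 kelvin

The baseline emission temperature is T_e = 214.5 K.
ΔF = −(S/4)Δα = −(852.0/4)×(+0.041) = -8.733 W m⁻².
The Planck feedback parameter is 4σT_e³ = 2.237 W m⁻²/K.
So ΔT₀ = -8.733/2.237 = -3.90 K.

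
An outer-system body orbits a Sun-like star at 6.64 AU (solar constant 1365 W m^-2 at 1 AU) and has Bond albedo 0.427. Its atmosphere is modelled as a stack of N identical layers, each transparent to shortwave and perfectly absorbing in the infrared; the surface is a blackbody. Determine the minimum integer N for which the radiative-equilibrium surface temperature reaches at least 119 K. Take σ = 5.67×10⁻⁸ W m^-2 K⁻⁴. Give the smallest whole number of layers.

By the inverse-square law, S = 1365/6.64² = 30.96 W m^-2.
OLR = S(1−α)/4 = 4.435 W m^-2; the top layer radiates at T_e = 94.04 K.
Since T_s⁴ = (N+1)T_e⁴, we need N ≥ (T_s/T_e)⁴ − 1 = 1.564.
Rounding up, N = 2.

2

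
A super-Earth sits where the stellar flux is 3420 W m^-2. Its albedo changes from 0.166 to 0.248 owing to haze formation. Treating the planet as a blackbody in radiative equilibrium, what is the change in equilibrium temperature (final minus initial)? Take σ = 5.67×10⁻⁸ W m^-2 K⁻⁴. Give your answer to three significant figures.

-8.55 K

Before: T₁ = [3420·0.834/(4σ)]^(1/4) = 334.9 K.
Final:   T₂ = [S(1−0.248)/(4σ)]^(1/4) = 326.3 K.
Change: 326.3 − 334.9 = -8.554 K.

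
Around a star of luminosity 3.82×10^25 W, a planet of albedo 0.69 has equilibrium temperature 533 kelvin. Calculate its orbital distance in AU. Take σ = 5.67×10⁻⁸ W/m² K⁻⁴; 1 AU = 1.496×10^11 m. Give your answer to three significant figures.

Energy balance gives S = 4σT⁴/(1−α) = 59050 W/m².
From L = 4πd²S, d = √(3.82×10^25/(4π·59050)) = 7.175×10^9 m = 0.04796 AU.

0.0480 AU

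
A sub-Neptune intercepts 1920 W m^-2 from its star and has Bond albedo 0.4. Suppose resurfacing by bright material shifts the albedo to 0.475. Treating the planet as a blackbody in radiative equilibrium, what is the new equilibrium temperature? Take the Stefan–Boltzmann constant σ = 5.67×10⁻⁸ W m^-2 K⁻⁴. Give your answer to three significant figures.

T₂ = [S(1−α₂)/(4σ)]^(1/4) = [1920·0.525/(4σ)]^(1/4) = 258.2 K.

258 K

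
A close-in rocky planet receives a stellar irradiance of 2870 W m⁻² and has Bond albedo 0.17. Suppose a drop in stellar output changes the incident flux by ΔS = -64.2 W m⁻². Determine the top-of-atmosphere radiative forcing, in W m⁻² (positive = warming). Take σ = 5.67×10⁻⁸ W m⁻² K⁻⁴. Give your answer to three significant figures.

-13.3 W m⁻²

ΔF = Δ[S(1−α)]/4 = (1−0.17)·-64.2/4 = -13.32 W m⁻².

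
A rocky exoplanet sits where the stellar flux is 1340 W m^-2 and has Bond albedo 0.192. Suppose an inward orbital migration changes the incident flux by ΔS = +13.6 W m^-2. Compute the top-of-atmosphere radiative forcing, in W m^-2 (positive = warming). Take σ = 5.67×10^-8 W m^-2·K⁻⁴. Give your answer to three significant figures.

2.75 W m^-2

Only a fraction (1−α) is absorbed and it's spread over 4πR², so ΔF = (1−α)ΔS/4 = 2.747 W m^-2.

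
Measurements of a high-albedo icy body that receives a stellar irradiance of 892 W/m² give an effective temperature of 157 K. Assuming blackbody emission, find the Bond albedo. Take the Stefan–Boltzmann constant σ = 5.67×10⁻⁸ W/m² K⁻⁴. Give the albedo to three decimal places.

From σT⁴ = S(1−α)/4 we invert for α: 1−α = 4σT⁴/S.
4σT⁴ = 4·5.67×10⁻⁸·(157)⁴ = 137.8 W/m².
1−α = 137.8/892.0 = 0.1545, so α = 0.8455.

0.846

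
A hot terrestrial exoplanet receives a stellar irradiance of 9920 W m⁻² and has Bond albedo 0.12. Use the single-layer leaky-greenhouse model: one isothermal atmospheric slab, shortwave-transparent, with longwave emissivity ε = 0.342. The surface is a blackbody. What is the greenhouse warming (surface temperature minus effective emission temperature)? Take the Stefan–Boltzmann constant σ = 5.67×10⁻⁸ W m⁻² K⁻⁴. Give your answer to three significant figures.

At the top of the atmosphere, σT_e⁴ = S(1−α)/4 = 2182 W m⁻², giving T_e = 442.9 K.
Surface balance with a leaky layer gives σT_s⁴ = σT_e⁴·2/(2−ε), so T_s = T_e·[2/(2−0.342)]^(1/4) = 464.2 K.
Greenhouse warming: T_s − T_e = 21.26 K.

21.3 K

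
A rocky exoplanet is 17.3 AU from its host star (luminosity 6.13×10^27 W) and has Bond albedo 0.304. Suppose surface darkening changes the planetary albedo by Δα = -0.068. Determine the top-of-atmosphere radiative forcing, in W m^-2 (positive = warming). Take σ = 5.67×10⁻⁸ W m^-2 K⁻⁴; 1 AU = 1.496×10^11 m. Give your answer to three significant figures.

Orbital distance: d = 17.3 AU = 2.588×10^12 m.
Flux at the orbit: S = L/(4πd²) = 6.13×10^27/(4π·(2.59×10^12)²) = 72.83 W m^-2.
ΔF = −(S/4)Δα = −(72.83/4)×(-0.068) = 1.238 W m^-2.

1.24 W m^-2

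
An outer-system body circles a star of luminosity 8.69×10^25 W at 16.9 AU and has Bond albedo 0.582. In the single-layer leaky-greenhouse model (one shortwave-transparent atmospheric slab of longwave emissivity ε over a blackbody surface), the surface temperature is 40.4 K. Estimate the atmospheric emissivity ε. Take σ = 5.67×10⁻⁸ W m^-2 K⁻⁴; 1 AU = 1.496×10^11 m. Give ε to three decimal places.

0.503

Orbital distance: d = 16.9 AU = 2.528×10^12 m.
Spreading L over a sphere of radius d: S = 8.69×10^25/(4π·2.53×10^12²) = 1.082 W m^-2.
Effective temperature: T_e = [S(1−α)/(4σ)]^(1/4) = 37.58 K.
Inverting T_s⁴ = 2T_e⁴/(2−ε): (T_e/T_s)⁴ = 0.7485, so ε = 2(1 − 0.7485) = 0.5030.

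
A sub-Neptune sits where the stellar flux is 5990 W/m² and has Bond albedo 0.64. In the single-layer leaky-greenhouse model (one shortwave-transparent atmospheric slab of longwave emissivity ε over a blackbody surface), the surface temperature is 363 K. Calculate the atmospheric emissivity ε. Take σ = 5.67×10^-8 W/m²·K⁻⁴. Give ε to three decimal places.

First, T_e = [5990·(1−0.64)/(4σ)]^(1/4) = 312.3 K.
Inverting T_s⁴ = 2T_e⁴/(2−ε): (T_e/T_s)⁴ = 0.5476, so ε = 2(1 − 0.5476) = 0.9048.

0.905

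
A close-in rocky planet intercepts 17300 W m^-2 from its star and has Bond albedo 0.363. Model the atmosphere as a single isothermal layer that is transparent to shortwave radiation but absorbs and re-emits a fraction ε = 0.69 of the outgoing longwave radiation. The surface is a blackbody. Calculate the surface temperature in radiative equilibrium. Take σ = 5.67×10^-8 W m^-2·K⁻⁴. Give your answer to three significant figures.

Effective emission temperature (TOA balance): σT_e⁴ = S(1−α)/4 = 2755 W m^-2 → T_e = 469.5 K.
Surface balance with a leaky layer gives σT_s⁴ = σT_e⁴·2/(2−ε), so T_s = T_e·[2/(2−0.69)]^(1/4) = 521.9 K.

522 kelvin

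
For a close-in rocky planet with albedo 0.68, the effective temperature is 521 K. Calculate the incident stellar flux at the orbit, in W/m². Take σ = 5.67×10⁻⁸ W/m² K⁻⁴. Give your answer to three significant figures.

52200 W/m²

From S(1−α)/4 = σT⁴: S = 4σT⁴/(1−α).
The emitted flux is σT⁴ = 4178 W/m².
S = 4·4178/0.32 = 52220 W/m².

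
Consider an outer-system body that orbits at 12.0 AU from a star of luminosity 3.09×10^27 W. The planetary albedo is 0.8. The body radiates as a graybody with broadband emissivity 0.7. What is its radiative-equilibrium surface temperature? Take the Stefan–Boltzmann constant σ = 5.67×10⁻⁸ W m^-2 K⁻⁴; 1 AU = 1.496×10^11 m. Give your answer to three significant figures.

99.0 K

Orbital distance: d = 12.0 AU = 1.795×10^12 m.
Flux at the orbit: S = L/(4πd²) = 3.09×10^27/(4π·(1.80×10^12)²) = 76.30 W m^-2.
The planet absorbs (1−α)S over its disc πR² and re-emits over 4πR², so the mean absorbed flux is (1−0.8)·76.30/4 = 3.815 W m^-2.
Radiative balance εσT⁴ = 3.815 gives T = [3.815/(0.7·σ)]^(1/4) = 99.02 K.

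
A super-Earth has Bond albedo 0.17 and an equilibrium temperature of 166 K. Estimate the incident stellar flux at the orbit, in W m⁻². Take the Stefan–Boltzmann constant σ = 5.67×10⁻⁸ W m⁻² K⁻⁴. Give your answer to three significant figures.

From S(1−α)/4 = σT⁴: S = 4σT⁴/(1−α).
The emitted flux is σT⁴ = 43.05 W m⁻².
S = 4·43.05/0.83 = 207.5 W m⁻².

207 W m⁻²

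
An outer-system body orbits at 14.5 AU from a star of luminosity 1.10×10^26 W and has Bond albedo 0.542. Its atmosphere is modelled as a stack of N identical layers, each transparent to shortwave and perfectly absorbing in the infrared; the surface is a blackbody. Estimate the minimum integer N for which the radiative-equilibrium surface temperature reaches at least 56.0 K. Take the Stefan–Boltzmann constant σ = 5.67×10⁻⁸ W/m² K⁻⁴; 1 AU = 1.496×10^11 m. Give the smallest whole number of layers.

2

Orbital distance: d = 14.5 AU = 2.169×10^12 m.
Flux at the orbit: S = L/(4πd²) = 1.10×10^26/(4π·(2.17×10^12)²) = 1.860 W/m².
Top-of-atmosphere balance: σT_e⁴ = S(1−α)/4 = 0.2130 W/m² → T_e = 44.03 K.
Since T_s⁴ = (N+1)T_e⁴, we need N ≥ (T_s/T_e)⁴ − 1 = 1.618.
The minimum whole number is N = 2.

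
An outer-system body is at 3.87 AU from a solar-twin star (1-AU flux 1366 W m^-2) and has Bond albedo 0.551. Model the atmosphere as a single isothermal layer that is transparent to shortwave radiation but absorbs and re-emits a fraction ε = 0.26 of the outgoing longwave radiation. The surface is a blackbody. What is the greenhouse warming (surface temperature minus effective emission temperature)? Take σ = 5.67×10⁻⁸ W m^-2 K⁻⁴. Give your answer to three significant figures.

Flux at the orbit: S = 1366/(3.87)² = 91.21 W m^-2.
Effective emission temperature (TOA balance): σT_e⁴ = S(1−α)/4 = 10.24 W m^-2 → T_e = 115.9 K.
Surface balance with a leaky layer gives σT_s⁴ = σT_e⁴·2/(2−ε), so T_s = T_e·[2/(2−0.26)]^(1/4) = 120.0 K.
T_s − T_e = 120.0 − 115.9 = 4.107 K.

4.11 K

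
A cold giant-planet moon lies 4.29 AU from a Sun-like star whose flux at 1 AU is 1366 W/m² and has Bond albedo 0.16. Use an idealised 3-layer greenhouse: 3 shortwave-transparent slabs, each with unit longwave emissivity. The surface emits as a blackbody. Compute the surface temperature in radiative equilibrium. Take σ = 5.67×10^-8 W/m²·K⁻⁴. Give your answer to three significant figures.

182 kelvin

By the inverse-square law, S = 1366/4.29² = 74.22 W/m².
OLR = S(1−α)/4 = 15.59 W/m²; the top layer radiates at T_e = 128.8 K.
With N = 3 opaque layers, T_s = (N+1)^(1/4)·T_e = 4^(1/4)·128.8 = 182.1 K.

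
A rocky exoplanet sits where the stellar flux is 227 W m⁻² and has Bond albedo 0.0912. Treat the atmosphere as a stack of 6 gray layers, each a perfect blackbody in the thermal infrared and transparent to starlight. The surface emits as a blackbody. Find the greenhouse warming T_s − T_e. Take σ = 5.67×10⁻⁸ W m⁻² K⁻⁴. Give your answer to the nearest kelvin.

Top-of-atmosphere balance: σT_e⁴ = S(1−α)/4 = 51.57 W m⁻² → T_e = 173.7 K.
T_s = (N+1)^(1/4)·T_e = 282.5 K.
So the greenhouse effect raises the surface by 282.5 − 173.7 = 108.8 K.

109 kelvin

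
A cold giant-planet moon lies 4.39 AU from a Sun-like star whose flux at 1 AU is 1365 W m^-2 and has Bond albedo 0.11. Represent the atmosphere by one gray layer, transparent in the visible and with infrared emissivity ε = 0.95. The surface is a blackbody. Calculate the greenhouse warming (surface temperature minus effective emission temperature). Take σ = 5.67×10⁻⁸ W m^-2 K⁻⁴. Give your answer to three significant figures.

22.6 K

By the inverse-square law, S = 1365/4.39² = 70.83 W m^-2.
At the top of the atmosphere, σT_e⁴ = S(1−α)/4 = 15.76 W m^-2, giving T_e = 129.1 K.
For a single slab of emissivity ε, T_s⁴ = 2T_e⁴/(2−ε); thus T_s = 129.1·(1.905)^(1/4) = 151.7 K.
T_s − T_e = 151.7 − 129.1 = 22.57 K.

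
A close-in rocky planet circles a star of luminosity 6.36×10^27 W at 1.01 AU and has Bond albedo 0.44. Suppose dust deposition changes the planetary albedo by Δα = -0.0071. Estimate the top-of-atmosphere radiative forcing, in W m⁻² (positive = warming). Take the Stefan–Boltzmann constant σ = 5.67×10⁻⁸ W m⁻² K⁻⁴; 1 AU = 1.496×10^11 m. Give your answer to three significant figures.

Orbital distance: d = 1.01 AU = 1.511×10^11 m.
S = L/(4πd²) = 22170 W m⁻².
ΔF = −(S/4)Δα = −(22170/4)×(-0.0071) = 39.35 W m⁻².

39.3 W m⁻²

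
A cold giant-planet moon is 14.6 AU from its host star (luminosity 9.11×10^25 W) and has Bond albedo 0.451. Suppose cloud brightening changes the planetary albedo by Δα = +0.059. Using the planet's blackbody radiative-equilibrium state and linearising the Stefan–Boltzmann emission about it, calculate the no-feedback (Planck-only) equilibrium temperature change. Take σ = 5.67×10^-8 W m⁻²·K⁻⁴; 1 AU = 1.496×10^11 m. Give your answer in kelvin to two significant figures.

Orbital distance: d = 14.6 AU = 2.184×10^12 m.
Flux at the orbit: S = L/(4πd²) = 9.11×10^25/(4π·(2.18×10^12)²) = 1.520 W m⁻².
Reference equilibrium: T_e = [S(1−α)/(4σ)]^(1/4) = 43.79 K.
The change in absorbed flux is Δ[S(1−α)/4] = −SΔα/4 = -0.02241 W m⁻².
Planck response: λ_P = 4σT_e³ = 4·5.67×10⁻⁸·(43.79)³ = 0.01905 W m⁻²/K.
ΔT₀ = ΔF/λ_P = -0.02241/0.01905 = -1.18 K.

-1.2 K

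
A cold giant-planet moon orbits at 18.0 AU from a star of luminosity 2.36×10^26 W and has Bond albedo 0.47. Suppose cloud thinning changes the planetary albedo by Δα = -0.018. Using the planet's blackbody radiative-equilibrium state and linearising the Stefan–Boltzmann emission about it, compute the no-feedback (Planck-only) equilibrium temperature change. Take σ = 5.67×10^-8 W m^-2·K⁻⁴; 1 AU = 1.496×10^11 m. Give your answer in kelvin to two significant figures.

d = 18.0 × 1.496×10^11 m = 2.693×10^12 m.
Flux at the orbit: S = L/(4πd²) = 2.36×10^26/(4π·(2.69×10^12)²) = 2.590 W m^-2.
Reference equilibrium: T_e = [S(1−α)/(4σ)]^(1/4) = 49.60 K.
ΔF = −(S/4)Δα = −(2.590/4)×(-0.018) = 0.01165 W m^-2.
Linearising σT⁴ gives d(σT⁴)/dT = 4σT_e³ = 0.02768 W m^-2 per K.
So ΔT₀ = 0.01165/0.02768 = 0.421 K.

0.42 K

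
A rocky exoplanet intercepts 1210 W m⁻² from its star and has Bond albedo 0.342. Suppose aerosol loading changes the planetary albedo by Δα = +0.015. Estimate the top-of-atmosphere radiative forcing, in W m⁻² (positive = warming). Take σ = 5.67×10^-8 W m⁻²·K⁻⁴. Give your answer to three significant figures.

ΔF = −(S/4)Δα = −(1210/4)×(+0.015) = -4.537 W m⁻².

-4.54 W m⁻²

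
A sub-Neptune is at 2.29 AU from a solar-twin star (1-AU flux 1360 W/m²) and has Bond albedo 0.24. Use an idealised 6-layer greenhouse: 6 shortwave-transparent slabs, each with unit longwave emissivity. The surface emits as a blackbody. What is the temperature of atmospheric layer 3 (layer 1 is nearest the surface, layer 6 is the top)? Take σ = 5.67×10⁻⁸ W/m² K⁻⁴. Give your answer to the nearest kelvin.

243 K

Irradiance scales as 1/d², so S = 1360 W/m² × (1/2.29)² = 259.3 W/m².
Top-of-atmosphere balance: σT_e⁴ = S(1−α)/4 = 49.27 W/m² → T_e = 171.7 K.
Each opaque layer satisfies 2T_j⁴ = T_{j−1}⁴ + T_{j+1}⁴, giving T_k⁴ = (N+1−k)T_e⁴.
T_3 = (4)^(1/4)·171.7 = 242.8 K.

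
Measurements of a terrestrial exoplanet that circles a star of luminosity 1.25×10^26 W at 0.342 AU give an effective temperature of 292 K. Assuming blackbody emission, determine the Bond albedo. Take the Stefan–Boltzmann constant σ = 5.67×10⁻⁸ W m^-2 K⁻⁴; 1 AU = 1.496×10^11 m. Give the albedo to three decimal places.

Orbital distance: d = 0.342 AU = 5.116×10^10 m.
Spreading L over a sphere of radius d: S = 1.25×10^26/(4π·5.12×10^10²) = 3800 W m^-2.
From σT⁴ = S(1−α)/4 we invert for α: 1−α = 4σT⁴/S.
σT⁴ = 412.2 W m^-2, so 4σT⁴ = 1649 W m^-2.
1−α = 1649/3800 = 0.4339, so α = 0.5661.

0.566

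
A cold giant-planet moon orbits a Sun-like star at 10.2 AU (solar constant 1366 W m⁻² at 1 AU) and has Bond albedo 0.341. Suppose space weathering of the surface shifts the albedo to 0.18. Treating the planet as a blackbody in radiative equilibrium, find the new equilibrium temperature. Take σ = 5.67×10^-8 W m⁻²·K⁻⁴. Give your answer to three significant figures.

Flux at the orbit: S = 1366/(10.2)² = 13.13 W m⁻².
New equilibrium: T₂ = [(1−0.18)·13.13/(4σ)]^(1/4) = 83.01 K.

83.0 K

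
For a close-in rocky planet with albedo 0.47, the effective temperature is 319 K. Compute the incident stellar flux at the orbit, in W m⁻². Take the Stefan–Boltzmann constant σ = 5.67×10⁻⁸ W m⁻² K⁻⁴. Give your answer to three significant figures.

From S(1−α)/4 = σT⁴: S = 4σT⁴/(1−α).
The emitted flux is σT⁴ = 587.1 W m⁻².
So S = 4×587.1/(1−0.47) = 4431 W m⁻².

4430 W m⁻²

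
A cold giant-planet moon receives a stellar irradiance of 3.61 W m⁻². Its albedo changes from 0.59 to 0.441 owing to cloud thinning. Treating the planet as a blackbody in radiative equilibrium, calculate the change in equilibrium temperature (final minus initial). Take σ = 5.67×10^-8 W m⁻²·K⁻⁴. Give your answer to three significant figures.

4.07 K

Initial: T₁ = [S(1−0.59)/(4σ)]^(1/4) = 50.54 K.
With α = 0.441, T₂ = 54.62 K.
Change: 54.62 − 50.54 = 4.073 K.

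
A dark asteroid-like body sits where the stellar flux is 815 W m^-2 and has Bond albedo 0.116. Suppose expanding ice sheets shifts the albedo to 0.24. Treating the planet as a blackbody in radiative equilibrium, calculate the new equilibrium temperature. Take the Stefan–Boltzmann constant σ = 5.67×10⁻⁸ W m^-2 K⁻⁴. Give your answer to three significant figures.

T₂ = [S(1−α₂)/(4σ)]^(1/4) = [815.0·0.76/(4σ)]^(1/4) = 228.6 K.

229 K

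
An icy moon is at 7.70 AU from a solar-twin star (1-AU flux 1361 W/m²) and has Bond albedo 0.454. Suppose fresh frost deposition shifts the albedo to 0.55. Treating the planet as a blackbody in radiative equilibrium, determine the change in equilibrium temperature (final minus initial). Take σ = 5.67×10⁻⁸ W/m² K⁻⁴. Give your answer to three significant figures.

-4.07 K

Irradiance scales as 1/d², so S = 1361 W/m² × (1/7.70)² = 22.95 W/m².
Initial: T₁ = [S(1−0.454)/(4σ)]^(1/4) = 86.22 K.
Final:   T₂ = [S(1−0.55)/(4σ)]^(1/4) = 82.15 K.
Change: 82.15 − 86.22 = -4.069 K.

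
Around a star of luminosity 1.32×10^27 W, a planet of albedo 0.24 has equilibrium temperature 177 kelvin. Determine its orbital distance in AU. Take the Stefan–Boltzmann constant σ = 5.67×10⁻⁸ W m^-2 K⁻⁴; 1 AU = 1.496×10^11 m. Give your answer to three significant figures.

Energy balance gives S = 4σT⁴/(1−α) = 292.9 W m^-2.
S = L/(4πd²) → d = √(L/4πS) = √(1.32×10^27/(4π·292.9)) = 5.989×10^11 m = 4.003 AU.

4.00 AU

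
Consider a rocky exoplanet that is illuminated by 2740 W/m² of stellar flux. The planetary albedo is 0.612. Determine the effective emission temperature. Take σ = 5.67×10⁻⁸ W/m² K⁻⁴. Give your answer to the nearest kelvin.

Absorbed flux (global mean): S(1−α)/4 = 2740·0.388/4 = 265.8 W/m².
Balancing against σT⁴: T = (265.8/5.67×10⁻⁸)^(1/4) = 261.7 K.

262 K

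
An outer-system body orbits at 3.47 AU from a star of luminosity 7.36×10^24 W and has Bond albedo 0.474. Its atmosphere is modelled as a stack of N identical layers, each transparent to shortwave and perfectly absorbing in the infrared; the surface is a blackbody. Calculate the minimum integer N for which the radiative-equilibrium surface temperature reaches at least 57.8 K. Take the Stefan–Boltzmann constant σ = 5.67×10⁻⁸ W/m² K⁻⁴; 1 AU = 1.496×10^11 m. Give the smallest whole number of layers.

Orbital distance: d = 3.47 AU = 5.191×10^11 m.
Spreading L over a sphere of radius d: S = 7.36×10^24/(4π·5.19×10^11²) = 2.173 W/m².
OLR = S(1−α)/4 = 0.2858 W/m²; the top layer radiates at T_e = 47.38 K.
Since T_s⁴ = (N+1)T_e⁴, we need N ≥ (T_s/T_e)⁴ − 1 = 1.214.
The minimum whole number is N = 2.

2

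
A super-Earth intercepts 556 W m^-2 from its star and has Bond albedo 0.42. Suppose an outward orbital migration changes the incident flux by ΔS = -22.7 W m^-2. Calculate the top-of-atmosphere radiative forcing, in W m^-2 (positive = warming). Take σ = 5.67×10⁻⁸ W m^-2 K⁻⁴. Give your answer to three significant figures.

Only a fraction (1−α) is absorbed and it's spread over 4πR², so ΔF = (1−α)ΔS/4 = -3.292 W m^-2.

-3.29 W m^-2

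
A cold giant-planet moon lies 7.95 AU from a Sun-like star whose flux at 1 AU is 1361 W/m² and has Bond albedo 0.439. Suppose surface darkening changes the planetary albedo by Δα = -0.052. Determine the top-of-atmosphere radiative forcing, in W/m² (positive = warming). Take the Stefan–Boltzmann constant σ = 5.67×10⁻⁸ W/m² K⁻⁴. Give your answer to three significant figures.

Irradiance scales as 1/d², so S = 1361 W/m² × (1/7.95)² = 21.53 W/m².
TOA radiative forcing: ΔF = −S·Δα/4 = −21.53·(-0.052)/4 = 0.2799 W/m².

0.280 W/m²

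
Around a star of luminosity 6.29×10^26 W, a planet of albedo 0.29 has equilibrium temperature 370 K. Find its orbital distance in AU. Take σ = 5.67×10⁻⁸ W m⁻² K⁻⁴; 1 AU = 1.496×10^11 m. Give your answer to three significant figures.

The flux needed for this T is 4σT⁴/(1−0.29) = 5987 W m⁻².
Then d = [L/(4πS)]^(1/2) = 9.144×10^10 m, i.e. 0.6112 AU.

0.611 AU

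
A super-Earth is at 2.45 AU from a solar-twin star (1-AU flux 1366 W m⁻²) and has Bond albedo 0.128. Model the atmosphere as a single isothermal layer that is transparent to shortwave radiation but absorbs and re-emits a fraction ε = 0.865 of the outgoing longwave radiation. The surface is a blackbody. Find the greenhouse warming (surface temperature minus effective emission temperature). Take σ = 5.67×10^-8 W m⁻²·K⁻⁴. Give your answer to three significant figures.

Irradiance scales as 1/d², so S = 1366 W m⁻² × (1/2.45)² = 227.6 W m⁻².
Effective emission temperature (TOA balance): σT_e⁴ = S(1−α)/4 = 49.61 W m⁻² → T_e = 172.0 K.
Surface balance with a leaky layer gives σT_s⁴ = σT_e⁴·2/(2−ε), so T_s = T_e·[2/(2−0.865)]^(1/4) = 198.2 K.
T_s − T_e = 198.2 − 172.0 = 26.17 K.

26.2 K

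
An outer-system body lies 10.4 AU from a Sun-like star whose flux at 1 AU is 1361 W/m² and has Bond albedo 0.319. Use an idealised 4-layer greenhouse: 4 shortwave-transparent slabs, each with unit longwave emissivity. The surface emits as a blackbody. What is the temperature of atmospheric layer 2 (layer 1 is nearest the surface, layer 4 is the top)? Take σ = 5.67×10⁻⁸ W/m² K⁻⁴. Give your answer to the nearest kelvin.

103 kelvin

By the inverse-square law, S = 1361/10.4² = 12.58 W/m².
Top-of-atmosphere balance: σT_e⁴ = S(1−α)/4 = 2.142 W/m² → T_e = 78.40 K.
The net upward flux σT_e⁴ is constant between every pair of levels, so T_k⁴ = (N+1−k)T_e⁴.
T_2 = (3)^(1/4)·78.40 = 103.2 K.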